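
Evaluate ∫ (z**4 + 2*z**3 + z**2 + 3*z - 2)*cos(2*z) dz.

z**4*sin(2*z)/2 + z**3*sin(2*z) + z**3*cos(2*z) - z**2*sin(2*z) + 3*z**2*cos(2*z)/2 - z*cos(2*z) - sin(2*z)/2 + C

Use integration by parts with u = z**4 + 2*z**3 + z**2 + 3*z - 2, dv = cos(2*z) dz, so v = sin(2*z)/2.
Apply parts 4 times (tabular method): alternate signs, differentiate u down to 0, integrate dv up.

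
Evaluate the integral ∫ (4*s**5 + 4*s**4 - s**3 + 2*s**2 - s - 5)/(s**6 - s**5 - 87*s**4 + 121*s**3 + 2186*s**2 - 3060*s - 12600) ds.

Factor the denominator: (s - 6)*(s - 5)**2*(s + 2)*(s + 6)*(s + 7).
Partial-fraction decomposition: 57181/(9360*(s + 7)) - 25631/(5808*(s + 6)) + 51/(7840*(s + 2)) - 22757621/(853776*(s - 5)) - 14915/(924*(s - 5)**2) + 36133/(1248*(s - 6)).
Integrate each term; A/(s−a) gives A·log|s−a|; A/(s−a)² gives −A/(s−a).

36133*log(s - 6)/1248 - 22757621*log(s - 5)/853776 + 51*log(s + 2)/7840 - 25631*log(s + 6)/5808 + 57181*log(s + 7)/9360 + 14915/(924*s - 4620) + C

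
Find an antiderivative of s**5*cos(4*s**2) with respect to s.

s**4*sin(4*s**2)/8 + s**2*cos(4*s**2)/16 - sin(4*s**2)/64 + C

Let u = s², du = 2s ds; rewrite as (1/2)∫ u^2·cos(4u) du.
Now integrate by parts 2 times.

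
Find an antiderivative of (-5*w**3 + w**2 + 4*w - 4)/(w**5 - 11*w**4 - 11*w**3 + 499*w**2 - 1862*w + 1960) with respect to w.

-821*log(w - 7)/210 + 73*log(w - 5)/9 - 146*log(w - 4)/33 + 16*log(w - 2)/135 + 433*log(w + 7)/4158 + C

Factor the denominator: (w - 7)*(w - 5)*(w - 4)*(w - 2)*(w + 7).
Partial-fraction decomposition: 433/(4158*(w + 7)) + 16/(135*(w - 2)) - 146/(33*(w - 4)) + 73/(9*(w - 5)) - 821/(210*(w - 7)).
Integrate each term: A/(w−a) contributes A·log|w−a|.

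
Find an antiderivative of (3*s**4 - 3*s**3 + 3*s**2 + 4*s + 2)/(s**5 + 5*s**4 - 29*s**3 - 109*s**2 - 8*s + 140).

1597*log(s - 5)/2352 - log(s - 1)/32 - 1382*log(s + 2)/1225 + 8353*log(s + 7)/2400 - 26/(35*s + 70) + C

Factor the denominator: (s - 5)*(s - 1)*(s + 2)**2*(s + 7).
Partial-fraction decomposition: 8353/(2400*(s + 7)) - 1382/(1225*(s + 2)) + 26/(35*(s + 2)**2) - 1/(32*(s - 1)) + 1597/(2352*(s - 5)).
Integrate each term; A/(s−a) gives A·log|s−a|; A/(s−a)² gives −A/(s−a).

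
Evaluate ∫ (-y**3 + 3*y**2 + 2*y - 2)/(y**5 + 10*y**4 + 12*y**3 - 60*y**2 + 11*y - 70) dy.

Factor the denominator: (y - 2)*(y + 5)*(y + 7)*(y**2 + 1).
Partial-fraction decomposition: -(19*y - 43)/(650*(y**2 + 1)) + 79/(150*(y + 7)) - 47/(91*(y + 5)) + 2/(105*(y - 2)).
Integrate each term; A/(y−a) gives A·log|y−a|; the (By+D)/(y²+p²) term gives a log and an atan.

2*log(y - 2)/105 - 47*log(y + 5)/91 + 79*log(y + 7)/150 - 19*log(y**2 + 1)/1300 + 43*atan(y)/650 + C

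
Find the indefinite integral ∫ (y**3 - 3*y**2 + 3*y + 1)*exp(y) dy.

Use integration by parts with u = y**3 - 3*y**2 + 3*y + 1, dv = exp(y) dy, so v = exp(y).
Apply parts 3 times (tabular method): alternate signs, differentiate u down to 0, integrate dv up.

(y**3 - 6*y**2 + 15*y - 14)*exp(y) + C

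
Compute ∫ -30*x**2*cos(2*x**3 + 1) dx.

Let u = 2*x**3 + 1, so du = (6*x**2) dx.
Rewriting, the integral becomes -5·∫ cos(u) du = -5·sin(u).
Substituting back, u = 2*x**3 + 1.

-5*sin(2*x**3 + 1) + C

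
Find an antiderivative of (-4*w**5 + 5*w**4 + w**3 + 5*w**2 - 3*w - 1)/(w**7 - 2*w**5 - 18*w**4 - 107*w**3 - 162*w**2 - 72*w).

log(w)/72 - 179*log(w - 4)/1000 - 22*log(w + 1)/25 + 75*log(w + 2)/52 - 5809*log(w**2 + 9)/29250 - 1711*atan(w/3)/3250 - 3/(10*w + 10) + C

Factor the denominator: w*(w - 4)*(w + 1)**2*(w + 2)*(w**2 + 9).
Partial-fraction decomposition: -(11618*w + 46197)/(29250*(w**2 + 9)) + 75/(52*(w + 2)) - 22/(25*(w + 1)) + 3/(10*(w + 1)**2) - 179/(1000*(w - 4)) + 1/(72*w).
Integrate each term; A/(w−a) gives A·log|w−a|; the (Bw+D)/(w²+p²) term gives a log and an atan.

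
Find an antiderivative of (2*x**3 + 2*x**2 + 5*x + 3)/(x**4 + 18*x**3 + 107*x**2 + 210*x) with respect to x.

log(x)/70 + 111*log(x + 5)/5 - 129*log(x + 6)/2 + 310*log(x + 7)/7 + C

Factor the denominator: x*(x + 5)*(x + 6)*(x + 7).
Partial-fraction decomposition: 310/(7*(x + 7)) - 129/(2*(x + 6)) + 111/(5*(x + 5)) + 1/(70*x).
Integrate each term: A/(x−a) contributes A·log|x−a|.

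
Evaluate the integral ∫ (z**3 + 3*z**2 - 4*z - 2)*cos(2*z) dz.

Use integration by parts with u = z**3 + 3*z**2 - 4*z - 2, dv = cos(2*z) dz, so v = sin(2*z)/2.
Apply parts 3 times (tabular method): alternate signs, differentiate u down to 0, integrate dv up.

z**3*sin(2*z)/2 + 3*z**2*sin(2*z)/2 + 3*z**2*cos(2*z)/4 - 11*z*sin(2*z)/4 + 3*z*cos(2*z)/2 - 7*sin(2*z)/4 - 11*cos(2*z)/8 + C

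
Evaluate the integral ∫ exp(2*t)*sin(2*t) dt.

exp(2*t)*sin(2*t)/4 - exp(2*t)*cos(2*t)/4 + C

Let I denote the integral. Integrate by parts with u = sin(2*t), dv = exp(2*t) dt, so v = exp(2*t)/2: I = exp(2*t)*sin(2*t)/2 − ∫ exp(2*t)*cos(2*t) dt.
Apply parts again with u = cos(2*t), dv = exp(2*t) dt: ∫ exp(2*t)*cos(2*t) dt = exp(2*t)*cos(2*t)/2 + I. Substituting back brings back I: I = exp(2*t)*sin(2*t)/2 - exp(2*t)*cos(2*t)/2 − I.
Solving for I: (1 + 1)·I equals the remaining terms, so I = (1/2)·(exp(2*t)*sin(2*t)/2 - exp(2*t)*cos(2*t)/2).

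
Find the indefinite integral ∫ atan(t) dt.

t*atan(t) - log(t**2 + 1)/2 + C

Use integration by parts with u = arctan(t), dv = dt.
Then du = 1/(t**2 + 1) dt.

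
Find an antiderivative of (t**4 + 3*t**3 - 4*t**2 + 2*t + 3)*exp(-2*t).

(-4*t**4 - 20*t**3 - 14*t**2 - 22*t - 23)*exp(-2*t)/8 + C

Use integration by parts with u = t**4 + 3*t**3 - 4*t**2 + 2*t + 3, dv = exp(-2*t) dt, so v = -exp(-2*t)/2.
Apply parts 4 times (tabular method): alternate signs, differentiate u down to 0, integrate dv up.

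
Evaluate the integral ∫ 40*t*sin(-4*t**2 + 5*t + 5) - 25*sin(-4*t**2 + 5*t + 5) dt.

5*cos(-4*t**2 + 5*t + 5) + C

Let u = 4*t**2 - 5*t - 5, so du = (8*t - 5) dt.
Rewriting, the integral becomes -5·∫ sin(u) du = -5·-cos(u).
Substituting back, u = 4*t**2 - 5*t - 5.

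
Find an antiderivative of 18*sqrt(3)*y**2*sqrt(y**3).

4*sqrt(3)*(y**3)**(3/2) + C

Let u = 3*y**3, so du = (9*y**2) dy.
Rewriting, the integral becomes 2·∫ √u du = 2·(2/3)u^(3/2).
Substituting back, u = 3*y**3.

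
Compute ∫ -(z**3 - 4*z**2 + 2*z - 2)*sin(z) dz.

z**3*cos(z) - 3*z**2*sin(z) - 4*z**2*cos(z) + 8*z*sin(z) - 4*z*cos(z) + 4*sin(z) + 6*cos(z) + C

Use integration by parts with u = z**3 - 4*z**2 + 2*z - 2, dv = -sin(z) dz, so v = cos(z).
Apply parts 3 times (tabular method): alternate signs, differentiate u down to 0, integrate dv up.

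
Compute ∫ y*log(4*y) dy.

y**2*(log(y) + 2*log(2))/2 - y**2/4 + C

Use integration by parts with u = log(4*y), dv = y dy.
Then du = 1/y dy and v = y**2/2.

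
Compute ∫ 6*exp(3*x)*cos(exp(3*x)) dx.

Let u = exp(3*x), so du = (3*exp(3*x)) dx.
Rewriting, the integral becomes 2·∫ cos(u) du = 2·sin(u).
Substituting back, u = exp(3*x).

2*sin(exp(3*x)) + C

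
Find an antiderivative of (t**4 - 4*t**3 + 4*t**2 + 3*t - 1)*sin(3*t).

-t**4*cos(3*t)/3 + 4*t**3*sin(3*t)/9 + 4*t**3*cos(3*t)/3 - 4*t**2*sin(3*t)/3 - 8*t**2*cos(3*t)/9 + 16*t*sin(3*t)/27 - 17*t*cos(3*t)/9 + 17*sin(3*t)/27 + 43*cos(3*t)/81 + C

Use integration by parts with u = t**4 - 4*t**3 + 4*t**2 + 3*t - 1, dv = sin(3*t) dt, so v = -cos(3*t)/3.
Apply parts 4 times (tabular method): alternate signs, differentiate u down to 0, integrate dv up.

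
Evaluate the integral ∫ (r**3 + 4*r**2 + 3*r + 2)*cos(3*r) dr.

Use integration by parts with u = r**3 + 4*r**2 + 3*r + 2, dv = cos(3*r) dr, so v = sin(3*r)/3.
Apply parts 3 times (tabular method): alternate signs, differentiate u down to 0, integrate dv up.

r**3*sin(3*r)/3 + 4*r**2*sin(3*r)/3 + r**2*cos(3*r)/3 + 7*r*sin(3*r)/9 + 8*r*cos(3*r)/9 + 10*sin(3*r)/27 + 7*cos(3*r)/27 + C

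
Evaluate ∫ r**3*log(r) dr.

r**4*log(r)/4 - r**4/16 + C

Use integration by parts with u = log(r), dv = r**3 dr.
Then du = 1/r dr and v = r**4/4.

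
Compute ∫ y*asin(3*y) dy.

y**2*asin(3*y)/2 + y*sqrt(-9*y**2 + 1)/12 - asin(3*y)/36 + C

Use integration by parts with u = arcsin(3*y), dv = y dy.
Then du = 3/sqrt(-9*y**2 + 1) dy.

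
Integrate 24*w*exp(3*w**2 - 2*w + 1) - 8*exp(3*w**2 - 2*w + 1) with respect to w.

Let u = 3*w**2 - 2*w + 1, so du = (6*w - 2) dw.
Rewriting, the integral becomes 4·∫ e^u du = 4·e^u.
Substituting back, u = 3*w**2 - 2*w + 1.

4*exp(3*w**2 - 2*w + 1) + C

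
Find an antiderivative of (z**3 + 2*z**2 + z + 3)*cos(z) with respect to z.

Use integration by parts with u = z**3 + 2*z**2 + z + 3, dv = cos(z) dz, so v = sin(z).
Apply parts 3 times (tabular method): alternate signs, differentiate u down to 0, integrate dv up.

z**3*sin(z) + 2*z**2*sin(z) + 3*z**2*cos(z) - 5*z*sin(z) + 4*z*cos(z) - sin(z) - 5*cos(z) + C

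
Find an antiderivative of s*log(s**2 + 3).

Let u = s**2 + 3, so du = (2*s) ds.
The integral becomes (1/2)·∫ log(u) du; integrate by parts with u′=log(u), dv′=du.

s**2*log(s**2 + 3)/2 - s**2/2 + 3*log(s**2 + 3)/2 + C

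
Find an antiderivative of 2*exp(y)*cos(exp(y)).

Let u = exp(y), so du = (exp(y)) dy.
Rewriting, the integral becomes 2·∫ cos(u) du = 2·sin(u).
Substituting back, u = exp(y).

2*sin(exp(y)) + C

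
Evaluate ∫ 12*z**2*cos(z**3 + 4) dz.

Let u = z**3 + 4, so du = (3*z**2) dz.
Rewriting, the integral becomes 4·∫ cos(u) du = 4·sin(u).
Substituting back, u = z**3 + 4.

4*sin(z**3 + 4) + C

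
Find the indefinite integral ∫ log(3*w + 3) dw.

Use integration by parts with u = log(3*w + 3), dv = dw.
Then du = 3/(3*w + 3) dw and v = w.

w*log(3*w + 3) - w + log(w + 1) + C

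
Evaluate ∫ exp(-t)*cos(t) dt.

exp(-t)*sin(t)/2 - exp(-t)*cos(t)/2 + C

Let I denote the integral. Integrate by parts with u = cos(t), dv = exp(-t) dt, so v = -exp(-t): I = -exp(-t)*cos(t) − ∫ exp(-t)*sin(t) dt.
Apply parts again with u = sin(t), dv = exp(-t) dt: ∫ exp(-t)*sin(t) dt = -exp(-t)*sin(t) + I. Substituting back brings back I: I = exp(-t)*sin(t) - exp(-t)*cos(t) − I.
Solving for I: (1 + 1)·I equals the remaining terms, so I = (1/2)·(exp(-t)*sin(t) - exp(-t)*cos(t)).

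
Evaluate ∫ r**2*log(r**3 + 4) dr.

r**3*log(r**3 + 4)/3 - r**3/3 + 4*log(r**3 + 4)/3 + C

Let u = r**3 + 4, so du = (3*r**2) dr.
The integral becomes (1/3)·∫ log(u) du; integrate by parts with u′=log(u), dv′=du.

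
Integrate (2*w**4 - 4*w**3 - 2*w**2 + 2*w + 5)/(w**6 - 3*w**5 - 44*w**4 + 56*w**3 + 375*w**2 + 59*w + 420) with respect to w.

1117*log(w - 7)/6000 - 79*log(w - 4)/1071 + 251*log(w + 3)/1400 - 565*log(w + 5)/1872 + 1119*log(w**2 + 1)/221000 + 2283*atan(w)/110500 + C

Factor the denominator: (w - 7)*(w - 4)*(w + 3)*(w + 5)*(w**2 + 1).
Partial-fraction decomposition: 3*(373*w + 761)/(110500*(w**2 + 1)) - 565/(1872*(w + 5)) + 251/(1400*(w + 3)) - 79/(1071*(w - 4)) + 1117/(6000*(w - 7)).
Integrate each term; A/(w−a) gives A·log|w−a|; the (Bw+D)/(w²+p²) term gives a log and an atan.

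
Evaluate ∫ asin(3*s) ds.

Use integration by parts with u = arcsin(3*s), dv = ds.
Then du = 3/sqrt(-9*s**2 + 1) ds.

s*asin(3*s) + sqrt(-9*s**2 + 1)/3 + C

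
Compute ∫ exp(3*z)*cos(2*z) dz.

2*exp(3*z)*sin(2*z)/13 + 3*exp(3*z)*cos(2*z)/13 + C

Let I denote the integral. Integrate by parts with u = cos(2*z), dv = exp(3*z) dz, so v = exp(3*z)/3: I = exp(3*z)*cos(2*z)/3 + (2/3)·∫ exp(3*z)*sin(2*z) dz.
Apply parts again with u = sin(2*z), dv = exp(3*z) dz: ∫ exp(3*z)*sin(2*z) dz = exp(3*z)*sin(2*z)/3 − (2/3)·I. Substituting back brings back I: I = 2*exp(3*z)*sin(2*z)/9 + exp(3*z)*cos(2*z)/3 − (4/9)·I.
Solving for I: (1 + 4/9)·I equals the remaining terms, so I = (9/13)·(2*exp(3*z)*sin(2*z)/9 + exp(3*z)*cos(2*z)/3).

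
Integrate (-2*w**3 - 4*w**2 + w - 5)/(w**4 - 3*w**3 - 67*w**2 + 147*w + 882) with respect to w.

-44*log(w - 7)/7 + 575*log(w - 6)/117 + log(w + 3)/36 - 239*log(w + 7)/364 + C

Factor the denominator: (w - 7)*(w - 6)*(w + 3)*(w + 7).
Partial-fraction decomposition: -239/(364*(w + 7)) + 1/(36*(w + 3)) + 575/(117*(w - 6)) - 44/(7*(w - 7)).
Integrate each term: A/(w−a) contributes A·log|w−a|.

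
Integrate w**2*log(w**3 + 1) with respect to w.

w**3*log(w**3 + 1)/3 - w**3/3 + log(w**3 + 1)/3 + C

Let u = w**3 + 1, so du = (3*w**2) dw.
The integral becomes (1/3)·∫ log(u) du; integrate by parts with u′=log(u), dv′=du.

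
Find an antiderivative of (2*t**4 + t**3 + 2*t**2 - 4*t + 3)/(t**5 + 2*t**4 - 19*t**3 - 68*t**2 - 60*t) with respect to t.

-log(t)/20 + 176*log(t - 5)/245 - 1111*log(t + 2)/196 + 7*log(t + 3) - 43/(14*t + 28) + C

Factor the denominator: t*(t - 5)*(t + 2)**2*(t + 3).
Partial-fraction decomposition: 7/(t + 3) - 1111/(196*(t + 2)) + 43/(14*(t + 2)**2) + 176/(245*(t - 5)) - 1/(20*t).
Integrate each term; A/(t−a) gives A·log|t−a|; A/(t−a)² gives −A/(t−a).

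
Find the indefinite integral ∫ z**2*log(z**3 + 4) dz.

z**3*log(z**3 + 4)/3 - z**3/3 + 4*log(z**3 + 4)/3 + C

Let u = z**3 + 4, so du = (3*z**2) dz.
The integral becomes (1/3)·∫ log(u) du; integrate by parts with u′=log(u), dv′=du.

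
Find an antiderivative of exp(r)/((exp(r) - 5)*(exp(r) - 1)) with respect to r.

log(exp(r) - 5)/4 - log(exp(r) - 1)/4 + C

Let u = e^r, du = e^r dr.
The integral becomes ∫ du/((u-5)(u-1)); decompose into partial fractions.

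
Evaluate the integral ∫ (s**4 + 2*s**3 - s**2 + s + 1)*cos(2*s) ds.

s**4*sin(2*s)/2 + s**3*sin(2*s) + s**3*cos(2*s) - 2*s**2*sin(2*s) + 3*s**2*cos(2*s)/2 - s*sin(2*s) - 2*s*cos(2*s) + 3*sin(2*s)/2 - cos(2*s)/2 + C

Use integration by parts with u = s**4 + 2*s**3 - s**2 + s + 1, dv = cos(2*s) ds, so v = sin(2*s)/2.
Apply parts 4 times (tabular method): alternate signs, differentiate u down to 0, integrate dv up.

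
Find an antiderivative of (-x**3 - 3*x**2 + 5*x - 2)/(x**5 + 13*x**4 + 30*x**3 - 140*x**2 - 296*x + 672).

Factor the denominator: (x - 2)**2*(x + 4)*(x + 6)*(x + 7).
Partial-fraction decomposition: 53/(81*(x + 7)) - 19/(32*(x + 6)) - 1/(36*(x + 4)) - 85/(2592*(x - 2)) - 1/(36*(x - 2)**2).
Integrate each term; A/(x−a) gives A·log|x−a|; A/(x−a)² gives −A/(x−a).

-85*log(x - 2)/2592 - log(x + 4)/36 - 19*log(x + 6)/32 + 53*log(x + 7)/81 + 1/(36*x - 72) + C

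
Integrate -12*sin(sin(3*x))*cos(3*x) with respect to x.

Let u = sin(3*x), so du = (3*cos(3*x)) dx.
Rewriting, the integral becomes -4·∫ sin(u) du = -4·-cos(u).
Substituting back, u = sin(3*x).

4*cos(sin(3*x)) + C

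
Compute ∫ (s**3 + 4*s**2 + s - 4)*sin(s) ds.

-s**3*cos(s) + 3*s**2*sin(s) - 4*s**2*cos(s) + 8*s*sin(s) + 5*s*cos(s) - 5*sin(s) + 12*cos(s) + C

Use integration by parts with u = s**3 + 4*s**2 + s - 4, dv = sin(s) ds, so v = -cos(s).
Apply parts 3 times (tabular method): alternate signs, differentiate u down to 0, integrate dv up.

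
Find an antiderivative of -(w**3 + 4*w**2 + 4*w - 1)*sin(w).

Use integration by parts with u = w**3 + 4*w**2 + 4*w - 1, dv = -sin(w) dw, so v = cos(w).
Apply parts 3 times (tabular method): alternate signs, differentiate u down to 0, integrate dv up.

w**3*cos(w) - 3*w**2*sin(w) + 4*w**2*cos(w) - 8*w*sin(w) - 2*w*cos(w) + 2*sin(w) - 9*cos(w) + C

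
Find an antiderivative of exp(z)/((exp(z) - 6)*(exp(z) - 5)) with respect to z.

Let u = e^z, du = e^z dz.
The integral becomes ∫ du/((u-5)(u-6)); decompose into partial fractions.

log(exp(z) - 6) - log(exp(z) - 5) + C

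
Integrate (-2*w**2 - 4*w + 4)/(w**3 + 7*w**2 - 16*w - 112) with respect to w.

-log(w - 4)/2 + log(w + 4)/2 - 2*log(w + 7) + C

Factor the denominator: (w - 4)*(w + 4)*(w + 7).
Partial-fraction decomposition: -2/(w + 7) + 1/(2*(w + 4)) - 1/(2*(w - 4)).
Integrate each term: A/(w−a) contributes A·log|w−a|.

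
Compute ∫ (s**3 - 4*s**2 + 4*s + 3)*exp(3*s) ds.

Use integration by parts with u = s**3 - 4*s**2 + 4*s + 3, dv = exp(3*s) ds, so v = exp(3*s)/3.
Apply parts 3 times (tabular method): alternate signs, differentiate u down to 0, integrate dv up.

(9*s**3 - 45*s**2 + 66*s + 5)*exp(3*s)/27 + C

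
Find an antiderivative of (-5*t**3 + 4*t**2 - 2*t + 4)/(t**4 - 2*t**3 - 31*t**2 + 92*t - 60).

Factor the denominator: (t - 5)*(t - 2)*(t - 1)*(t + 6).
Partial-fraction decomposition: -155/(77*(t + 6)) + 1/(28*(t - 1)) + 1/(t - 2) - 177/(44*(t - 5)).
Integrate each term: A/(t−a) contributes A·log|t−a|.

-177*log(t - 5)/44 + log(t - 2) + log(t - 1)/28 - 155*log(t + 6)/77 + C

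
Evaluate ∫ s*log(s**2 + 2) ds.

Let u = s**2 + 2, so du = (2*s) ds.
The integral becomes (1/2)·∫ log(u) du; integrate by parts with u′=log(u), dv′=du.

s**2*log(s**2 + 2)/2 - s**2/2 + log(s**2 + 2) + C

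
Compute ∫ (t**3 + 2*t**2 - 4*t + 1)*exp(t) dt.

Use integration by parts with u = t**3 + 2*t**2 - 4*t + 1, dv = exp(t) dt, so v = exp(t).
Apply parts 3 times (tabular method): alternate signs, differentiate u down to 0, integrate dv up.

(t**3 - t**2 - 2*t + 3)*exp(t) + C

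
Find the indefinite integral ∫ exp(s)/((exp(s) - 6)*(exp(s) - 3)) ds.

Let u = e^s, du = e^s ds.
The integral becomes ∫ du/((u-6)(u-3)); decompose into partial fractions.

log(exp(s) - 6)/3 - log(exp(s) - 3)/3 + C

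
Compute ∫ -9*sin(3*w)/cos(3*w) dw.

Let u = cos(3*w), so du = (-3*sin(3*w)) dw.
Rewriting, the integral becomes 3·∫ 1/u du = 3·log(u).
Substituting back, u = cos(3*w).

3*log(cos(3*w)) + C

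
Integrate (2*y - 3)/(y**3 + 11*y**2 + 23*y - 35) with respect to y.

-log(y - 1)/48 + 13*log(y + 5)/12 - 17*log(y + 7)/16 + C

Factor the denominator: (y - 1)*(y + 5)*(y + 7).
Partial-fraction decomposition: -17/(16*(y + 7)) + 13/(12*(y + 5)) - 1/(48*(y - 1)).
Integrate each term: A/(y−a) contributes A·log|y−a|.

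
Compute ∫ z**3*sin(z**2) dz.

Let u = z², du = 2z dz; rewrite as (1/2)∫ u^1·sin(1u) du.
Now integrate by parts 1 time.

-z**2*cos(z**2)/2 + sin(z**2)/2 + C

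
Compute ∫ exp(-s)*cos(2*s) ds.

2*exp(-s)*sin(2*s)/5 - exp(-s)*cos(2*s)/5 + C

Let I denote the integral. Integrate by parts with u = cos(2*s), dv = exp(-s) ds, so v = -exp(-s): I = -exp(-s)*cos(2*s) − 2·∫ exp(-s)*sin(2*s) ds.
Apply parts again with u = sin(2*s), dv = exp(-s) ds: ∫ exp(-s)*sin(2*s) ds = -exp(-s)*sin(2*s) + 2·I. Substituting back brings back I: I = 2*exp(-s)*sin(2*s) - exp(-s)*cos(2*s) − 4·I.
Solving for I: (1 + 4)·I equals the remaining terms, so I = (1/5)·(2*exp(-s)*sin(2*s) - exp(-s)*cos(2*s)).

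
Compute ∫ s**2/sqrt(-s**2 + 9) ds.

-s*sqrt(-s**2 + 9)/2 + 9*asin(s/3)/2 + C

Substitute s = 3·sin(θ), so ds = 3·cos(θ) dθ and the radical becomes sqrt(-s**2 + 9) = 3·cos(θ) by the Pythagorean identity.
Integrate the resulting trig expression in θ, then back-substitute θ = asin(s/3), sin(θ) = s/3, cos(θ) = sqrt(-s**2 + 9)/3 (absorbing any constant into C).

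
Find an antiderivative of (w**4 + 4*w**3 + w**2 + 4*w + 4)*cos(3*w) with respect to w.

w**4*sin(3*w)/3 + 4*w**3*sin(3*w)/3 + 4*w**3*cos(3*w)/9 - w**2*sin(3*w)/9 + 4*w**2*cos(3*w)/3 + 4*w*sin(3*w)/9 - 2*w*cos(3*w)/27 + 110*sin(3*w)/81 + 4*cos(3*w)/27 + C

Use integration by parts with u = w**4 + 4*w**3 + w**2 + 4*w + 4, dv = cos(3*w) dw, so v = sin(3*w)/3.
Apply parts 4 times (tabular method): alternate signs, differentiate u down to 0, integrate dv up.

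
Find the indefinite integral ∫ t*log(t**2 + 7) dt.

Let u = t**2 + 7, so du = (2*t) dt.
The integral becomes (1/2)·∫ log(u) du; integrate by parts with u′=log(u), dv′=du.

t**2*log(t**2 + 7)/2 - t**2/2 + 7*log(t**2 + 7)/2 + C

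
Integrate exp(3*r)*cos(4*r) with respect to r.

4*exp(3*r)*sin(4*r)/25 + 3*exp(3*r)*cos(4*r)/25 + C

Let I denote the integral. Integrate by parts with u = cos(4*r), dv = exp(3*r) dr, so v = exp(3*r)/3: I = exp(3*r)*cos(4*r)/3 + (4/3)·∫ exp(3*r)*sin(4*r) dr.
Apply parts again with u = sin(4*r), dv = exp(3*r) dr: ∫ exp(3*r)*sin(4*r) dr = exp(3*r)*sin(4*r)/3 − (4/3)·I. Substituting back brings back I: I = 4*exp(3*r)*sin(4*r)/9 + exp(3*r)*cos(4*r)/3 − (16/9)·I.
Solving for I: (1 + 16/9)·I equals the remaining terms, so I = (9/25)·(4*exp(3*r)*sin(4*r)/9 + exp(3*r)*cos(4*r)/3).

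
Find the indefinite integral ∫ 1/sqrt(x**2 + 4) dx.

Substitute x = 2·tan(θ), so dx = 2·sec(θ)^2 dθ and the radical becomes sqrt(x**2 + 4) = 2·sec(θ) by the Pythagorean identity.
Integrate the resulting trig expression in θ, then back-substitute tan(θ) = x/2, sec(θ) = sqrt(x**2 + 4)/2 (absorbing any constant into C).

log(x + sqrt(x**2 + 4)) + C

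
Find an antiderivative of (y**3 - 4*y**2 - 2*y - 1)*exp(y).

Use integration by parts with u = y**3 - 4*y**2 - 2*y - 1, dv = exp(y) dy, so v = exp(y).
Apply parts 3 times (tabular method): alternate signs, differentiate u down to 0, integrate dv up.

(y**3 - 7*y**2 + 12*y - 13)*exp(y) + C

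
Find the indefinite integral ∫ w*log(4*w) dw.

w**2*(log(w) + 2*log(2))/2 - w**2/4 + C

Use integration by parts with u = log(4*w), dv = w dw.
Then du = 1/w dw and v = w**2/2.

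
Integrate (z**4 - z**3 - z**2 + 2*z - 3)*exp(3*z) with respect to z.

(27*z**4 - 63*z**3 + 36*z**2 + 30*z - 91)*exp(3*z)/81 + C

Use integration by parts with u = z**4 - z**3 - z**2 + 2*z - 3, dv = exp(3*z) dz, so v = exp(3*z)/3.
Apply parts 4 times (tabular method): alternate signs, differentiate u down to 0, integrate dv up.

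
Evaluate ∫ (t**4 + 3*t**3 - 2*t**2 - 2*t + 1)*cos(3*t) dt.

t**4*sin(3*t)/3 + t**3*sin(3*t) + 4*t**3*cos(3*t)/9 - 10*t**2*sin(3*t)/9 + t**2*cos(3*t) - 4*t*sin(3*t)/3 - 20*t*cos(3*t)/27 + 47*sin(3*t)/81 - 4*cos(3*t)/9 + C

Use integration by parts with u = t**4 + 3*t**3 - 2*t**2 - 2*t + 1, dv = cos(3*t) dt, so v = sin(3*t)/3.
Apply parts 4 times (tabular method): alternate signs, differentiate u down to 0, integrate dv up.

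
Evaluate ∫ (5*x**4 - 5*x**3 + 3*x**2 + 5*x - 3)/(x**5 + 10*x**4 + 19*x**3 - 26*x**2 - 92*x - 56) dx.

Factor the denominator: (x - 2)*(x + 1)*(x + 2)**2*(x + 7).
Partial-fraction decomposition: 13829/(1350*(x + 7)) - 2041/(400*(x + 2)) + 119/(20*(x + 2)**2) - 5/(18*(x + 1)) + 59/(432*(x - 2)).
Integrate each term; A/(x−a) gives A·log|x−a|; A/(x−a)² gives −A/(x−a).

59*log(x - 2)/432 - 5*log(x + 1)/18 - 2041*log(x + 2)/400 + 13829*log(x + 7)/1350 - 119/(20*x + 40) + C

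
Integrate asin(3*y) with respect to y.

y*asin(3*y) + sqrt(-9*y**2 + 1)/3 + C

Use integration by parts with u = arcsin(3*y), dv = dy.
Then du = 3/sqrt(-9*y**2 + 1) dy.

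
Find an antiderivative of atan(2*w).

w*atan(2*w) - log(4*w**2 + 1)/4 + C

Use integration by parts with u = arctan(2*w), dv = dw.
Then du = 2/(4*w**2 + 1) dw.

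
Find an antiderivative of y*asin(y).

Use integration by parts with u = arcsin(y), dv = y dy.
Then du = 1/sqrt(-y**2 + 1) dy.

y**2*asin(y)/2 + y*sqrt(-y**2 + 1)/4 - asin(y)/4 + C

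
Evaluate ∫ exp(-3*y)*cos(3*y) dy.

exp(-3*y)*sin(3*y)/6 - exp(-3*y)*cos(3*y)/6 + C

Let I denote the integral. Integrate by parts with u = cos(3*y), dv = exp(-3*y) dy, so v = -exp(-3*y)/3: I = -exp(-3*y)*cos(3*y)/3 − ∫ exp(-3*y)*sin(3*y) dy.
Apply parts again with u = sin(3*y), dv = exp(-3*y) dy: ∫ exp(-3*y)*sin(3*y) dy = -exp(-3*y)*sin(3*y)/3 + I. Substituting back brings back I: I = exp(-3*y)*sin(3*y)/3 - exp(-3*y)*cos(3*y)/3 − I.
Solving for I: (1 + 1)·I equals the remaining terms, so I = (1/2)·(exp(-3*y)*sin(3*y)/3 - exp(-3*y)*cos(3*y)/3).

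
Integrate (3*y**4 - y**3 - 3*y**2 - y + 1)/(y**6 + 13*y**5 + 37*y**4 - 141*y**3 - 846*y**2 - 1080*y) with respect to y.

-log(y)/1080 + 653*log(y - 4)/17640 - 5911*log(y + 3)/1764 + 1931*log(y + 5)/180 - 4003*log(y + 6)/540 - 247/(126*y + 378) + C

Factor the denominator: y*(y - 4)*(y + 3)**2*(y + 5)*(y + 6).
Partial-fraction decomposition: -4003/(540*(y + 6)) + 1931/(180*(y + 5)) - 5911/(1764*(y + 3)) + 247/(126*(y + 3)**2) + 653/(17640*(y - 4)) - 1/(1080*y).
Integrate each term; A/(y−a) gives A·log|y−a|; A/(y−a)² gives −A/(y−a).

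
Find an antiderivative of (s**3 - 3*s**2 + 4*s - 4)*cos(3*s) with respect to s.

Use integration by parts with u = s**3 - 3*s**2 + 4*s - 4, dv = cos(3*s) ds, so v = sin(3*s)/3.
Apply parts 3 times (tabular method): alternate signs, differentiate u down to 0, integrate dv up.

s**3*sin(3*s)/3 - s**2*sin(3*s) + s**2*cos(3*s)/3 + 10*s*sin(3*s)/9 - 2*s*cos(3*s)/3 - 10*sin(3*s)/9 + 10*cos(3*s)/27 + C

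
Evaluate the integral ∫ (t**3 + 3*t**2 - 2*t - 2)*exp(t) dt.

(t**3 - 2*t)*exp(t) + C

Use integration by parts with u = t**3 + 3*t**2 - 2*t - 2, dv = exp(t) dt, so v = exp(t).
Apply parts 3 times (tabular method): alternate signs, differentiate u down to 0, integrate dv up.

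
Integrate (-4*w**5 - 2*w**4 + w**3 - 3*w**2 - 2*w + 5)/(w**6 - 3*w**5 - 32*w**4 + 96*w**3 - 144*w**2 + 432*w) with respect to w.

Factor the denominator: w*(w - 6)*(w - 3)*(w + 6)*(w**2 + 4).
Partial-fraction decomposition: -(47*w + 180)/(416*(w**2 + 4)) - 5641/(5184*(w + 6)) + 1135/(1053*(w - 3)) - 6719/(1728*(w - 6)) + 5/(432*w).
Integrate each term; A/(w−a) gives A·log|w−a|; the (Bw+D)/(w²+p²) term gives a log and an atan.

5*log(w)/432 - 6719*log(w - 6)/1728 + 1135*log(w - 3)/1053 - 5641*log(w + 6)/5184 - 47*log(w**2 + 4)/832 - 45*atan(w/2)/208 + C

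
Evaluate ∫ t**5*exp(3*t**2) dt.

(9*t**4 - 6*t**2 + 2)*exp(3*t**2)/54 + C

Let u = t², du = 2t dt; rewrite as (1/2)∫ u^2·exp(3u) du.
Now integrate by parts 2 times.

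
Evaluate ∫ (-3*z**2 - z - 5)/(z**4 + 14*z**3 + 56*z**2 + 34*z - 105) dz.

-3*log(z - 1)/64 + 29*log(z + 3)/32 - 25*log(z + 5)/8 + 145*log(z + 7)/64 + C

Factor the denominator: (z - 1)*(z + 3)*(z + 5)*(z + 7).
Partial-fraction decomposition: 145/(64*(z + 7)) - 25/(8*(z + 5)) + 29/(32*(z + 3)) - 3/(64*(z - 1)).
Integrate each term: A/(z−a) contributes A·log|z−a|.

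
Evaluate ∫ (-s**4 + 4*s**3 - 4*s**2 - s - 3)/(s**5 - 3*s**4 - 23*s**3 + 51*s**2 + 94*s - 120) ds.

-233*log(s - 5)/504 + 3*log(s - 3)/28 - log(s - 1)/24 + 13*log(s + 2)/42 - 115*log(s + 4)/126 + C

Factor the denominator: (s - 5)*(s - 3)*(s - 1)*(s + 2)*(s + 4).
Partial-fraction decomposition: -115/(126*(s + 4)) + 13/(42*(s + 2)) - 1/(24*(s - 1)) + 3/(28*(s - 3)) - 233/(504*(s - 5)).
Integrate each term: A/(s−a) contributes A·log|s−a|.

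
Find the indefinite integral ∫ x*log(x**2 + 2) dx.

x**2*log(x**2 + 2)/2 - x**2/2 + log(x**2 + 2) + C

Let u = x**2 + 2, so du = (2*x) dx.
The integral becomes (1/2)·∫ log(u) du; integrate by parts with u′=log(u), dv′=du.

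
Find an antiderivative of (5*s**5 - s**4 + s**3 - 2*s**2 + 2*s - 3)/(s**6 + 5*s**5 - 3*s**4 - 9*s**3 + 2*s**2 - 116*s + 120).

29*log(s - 2)/56 - log(s - 1)/60 - 135*log(s + 3)/52 + 8219*log(s + 5)/1218 + 5233*log(s**2 + 4)/30160 - 8051*atan(s/2)/15080 + C

Factor the denominator: (s - 2)*(s - 1)*(s + 3)*(s + 5)*(s**2 + 4).
Partial-fraction decomposition: (5233*s - 16102)/(15080*(s**2 + 4)) + 8219/(1218*(s + 5)) - 135/(52*(s + 3)) - 1/(60*(s - 1)) + 29/(56*(s - 2)).
Integrate each term; A/(s−a) gives A·log|s−a|; the (Bs+D)/(s²+p²) term gives a log and an atan.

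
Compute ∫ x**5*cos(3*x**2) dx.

Let u = x², du = 2x dx; rewrite as (1/2)∫ u^2·cos(3u) du.
Now integrate by parts 2 times.

x**4*sin(3*x**2)/6 + x**2*cos(3*x**2)/9 - sin(3*x**2)/27 + C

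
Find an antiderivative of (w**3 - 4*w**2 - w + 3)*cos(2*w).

Use integration by parts with u = w**3 - 4*w**2 - w + 3, dv = cos(2*w) dw, so v = sin(2*w)/2.
Apply parts 3 times (tabular method): alternate signs, differentiate u down to 0, integrate dv up.

w**3*sin(2*w)/2 - 2*w**2*sin(2*w) + 3*w**2*cos(2*w)/4 - 5*w*sin(2*w)/4 - 2*w*cos(2*w) + 5*sin(2*w)/2 - 5*cos(2*w)/8 + C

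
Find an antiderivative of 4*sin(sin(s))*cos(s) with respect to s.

Let u = sin(s), so du = (cos(s)) ds.
Rewriting, the integral becomes 4·∫ sin(u) du = 4·-cos(u).
Substituting back, u = sin(s).

-4*cos(sin(s)) + C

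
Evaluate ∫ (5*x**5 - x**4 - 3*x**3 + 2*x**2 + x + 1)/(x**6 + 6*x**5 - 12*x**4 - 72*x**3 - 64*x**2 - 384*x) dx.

-log(x)/384 + 4709*log(x - 4)/6400 - 1031*log(x + 4)/256 + 39461*log(x + 6)/4800 + 117*log(x**2 + 4)/3200 - 581*atan(x/2)/1600 + C

Factor the denominator: x*(x - 4)*(x + 4)*(x + 6)*(x**2 + 4).
Partial-fraction decomposition: (117*x - 1162)/(1600*(x**2 + 4)) + 39461/(4800*(x + 6)) - 1031/(256*(x + 4)) + 4709/(6400*(x - 4)) - 1/(384*x).
Integrate each term; A/(x−a) gives A·log|x−a|; the (Bx+D)/(x²+p²) term gives a log and an atan.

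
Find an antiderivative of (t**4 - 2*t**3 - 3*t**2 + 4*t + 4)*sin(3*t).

-t**4*cos(3*t)/3 + 4*t**3*sin(3*t)/9 + 2*t**3*cos(3*t)/3 - 2*t**2*sin(3*t)/3 + 13*t**2*cos(3*t)/9 - 26*t*sin(3*t)/27 - 16*t*cos(3*t)/9 + 16*sin(3*t)/27 - 134*cos(3*t)/81 + C

Use integration by parts with u = t**4 - 2*t**3 - 3*t**2 + 4*t + 4, dv = sin(3*t) dt, so v = -cos(3*t)/3.
Apply parts 4 times (tabular method): alternate signs, differentiate u down to 0, integrate dv up.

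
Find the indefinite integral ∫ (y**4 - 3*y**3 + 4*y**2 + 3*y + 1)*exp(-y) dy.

Use integration by parts with u = y**4 - 3*y**3 + 4*y**2 + 3*y + 1, dv = exp(-y) dy, so v = -exp(-y).
Apply parts 4 times (tabular method): alternate signs, differentiate u down to 0, integrate dv up.

(-y**4 - y**3 - 7*y**2 - 17*y - 18)*exp(-y) + C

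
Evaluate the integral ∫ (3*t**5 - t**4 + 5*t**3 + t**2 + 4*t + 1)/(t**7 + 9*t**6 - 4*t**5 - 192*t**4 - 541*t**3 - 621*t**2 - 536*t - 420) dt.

Factor the denominator: (t - 5)*(t + 2)**2*(t + 3)*(t + 7)*(t**2 + 1).
Partial-fraction decomposition: -(19*t + 17)/(6500*(t**2 + 1)) - 10903/(12000*(t + 7)) + 947/(320*(t + 3)) - 2603/(1225*(t + 2)) + 31/(35*(t + 2)**2) + 9421/(122304*(t - 5)).
Integrate each term; A/(t−a) gives A·log|t−a|; the (Bt+D)/(t²+p²) term gives a log and an atan.

9421*log(t - 5)/122304 - 2603*log(t + 2)/1225 + 947*log(t + 3)/320 - 10903*log(t + 7)/12000 - 19*log(t**2 + 1)/13000 - 17*atan(t)/6500 - 31/(35*t + 70) + C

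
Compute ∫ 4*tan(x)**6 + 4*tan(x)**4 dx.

Let u = tan(x), so du = (tan(x)**2 + 1) dx.
Rewriting, the integral becomes 4·∫ u^4 du = 4·u^5/5.
Substituting back, u = tan(x).

4*tan(x)**5/5 + C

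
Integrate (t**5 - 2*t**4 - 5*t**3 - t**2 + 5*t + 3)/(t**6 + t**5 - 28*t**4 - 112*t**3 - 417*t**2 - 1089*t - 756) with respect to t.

10279*log(t - 7)/51040 + log(t + 1)/480 - 97*log(t + 3)/120 + 1249*log(t + 4)/825 + 791*log(t**2 + 9)/17400 - 751*atan(t/3)/2900 + C

Factor the denominator: (t - 7)*(t + 1)*(t + 3)*(t + 4)*(t**2 + 9).
Partial-fraction decomposition: (791*t - 6759)/(8700*(t**2 + 9)) + 1249/(825*(t + 4)) - 97/(120*(t + 3)) + 1/(480*(t + 1)) + 10279/(51040*(t - 7)).
Integrate each term; A/(t−a) gives A·log|t−a|; the (Bt+D)/(t²+p²) term gives a log and an atan.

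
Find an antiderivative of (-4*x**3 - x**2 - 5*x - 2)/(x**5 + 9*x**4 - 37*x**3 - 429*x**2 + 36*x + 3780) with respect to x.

Factor the denominator: (x - 6)*(x - 3)*(x + 5)*(x + 6)*(x + 7).
Partial-fraction decomposition: 339/(65*(x + 7)) - 214/(27*(x + 6)) + 249/(88*(x + 5)) + 67/(1080*(x - 3)) - 233/(1287*(x - 6)).
Integrate each term: A/(x−a) contributes A·log|x−a|.

-233*log(x - 6)/1287 + 67*log(x - 3)/1080 + 249*log(x + 5)/88 - 214*log(x + 6)/27 + 339*log(x + 7)/65 + C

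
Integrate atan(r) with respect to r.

Use integration by parts with u = arctan(r), dv = dr.
Then du = 1/(r**2 + 1) dr.

r*atan(r) - log(r**2 + 1)/2 + C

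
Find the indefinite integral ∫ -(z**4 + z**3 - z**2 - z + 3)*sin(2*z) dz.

z**4*cos(2*z)/2 - z**3*sin(2*z) + z**3*cos(2*z)/2 - 3*z**2*sin(2*z)/4 - 2*z**2*cos(2*z) + 2*z*sin(2*z) - 5*z*cos(2*z)/4 + 5*sin(2*z)/8 + 5*cos(2*z)/2 + C

Use integration by parts with u = z**4 + z**3 - z**2 - z + 3, dv = -sin(2*z) dz, so v = cos(2*z)/2.
Apply parts 4 times (tabular method): alternate signs, differentiate u down to 0, integrate dv up.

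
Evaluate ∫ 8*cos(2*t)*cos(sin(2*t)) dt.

Let u = sin(2*t), so du = (2*cos(2*t)) dt.
Rewriting, the integral becomes 4·∫ cos(u) du = 4·sin(u).
Substituting back, u = sin(2*t).

4*sin(sin(2*t)) + C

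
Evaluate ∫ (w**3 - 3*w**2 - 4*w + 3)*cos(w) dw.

w**3*sin(w) - 3*w**2*sin(w) + 3*w**2*cos(w) - 10*w*sin(w) - 6*w*cos(w) + 9*sin(w) - 10*cos(w) + C

Use integration by parts with u = w**3 - 3*w**2 - 4*w + 3, dv = cos(w) dw, so v = sin(w).
Apply parts 3 times (tabular method): alternate signs, differentiate u down to 0, integrate dv up.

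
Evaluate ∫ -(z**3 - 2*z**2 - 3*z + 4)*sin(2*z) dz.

z**3*cos(2*z)/2 - 3*z**2*sin(2*z)/4 - z**2*cos(2*z) + z*sin(2*z) - 9*z*cos(2*z)/4 + 9*sin(2*z)/8 + 5*cos(2*z)/2 + C

Use integration by parts with u = z**3 - 2*z**2 - 3*z + 4, dv = -sin(2*z) dz, so v = cos(2*z)/2.
Apply parts 3 times (tabular method): alternate signs, differentiate u down to 0, integrate dv up.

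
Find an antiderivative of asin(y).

Use integration by parts with u = arcsin(y), dv = dy.
Then du = 1/sqrt(-y**2 + 1) dy.

y*asin(y) + sqrt(-y**2 + 1) + C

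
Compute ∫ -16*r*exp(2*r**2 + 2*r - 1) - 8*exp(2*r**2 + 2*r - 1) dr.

Let u = 2*r**2 + 2*r - 1, so du = (4*r + 2) dr.
Rewriting, the integral becomes -4·∫ e^u du = -4·e^u.
Substituting back, u = 2*r**2 + 2*r - 1.

-4*exp(2*r**2 + 2*r - 1) + C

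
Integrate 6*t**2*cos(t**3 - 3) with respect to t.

2*sin(t**3 - 3) + C

Let u = t**3 - 3, so du = (3*t**2) dt.
Rewriting, the integral becomes 2·∫ cos(u) du = 2·sin(u).
Substituting back, u = t**3 - 3.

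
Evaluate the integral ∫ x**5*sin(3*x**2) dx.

Let u = x², du = 2x dx; rewrite as (1/2)∫ u^2·sin(3u) du.
Now integrate by parts 2 times.

-x**4*cos(3*x**2)/6 + x**2*sin(3*x**2)/9 + cos(3*x**2)/27 + C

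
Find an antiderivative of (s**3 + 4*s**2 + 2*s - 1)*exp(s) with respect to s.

Use integration by parts with u = s**3 + 4*s**2 + 2*s - 1, dv = exp(s) ds, so v = exp(s).
Apply parts 3 times (tabular method): alternate signs, differentiate u down to 0, integrate dv up.

(s**3 + s**2 - 1)*exp(s) + C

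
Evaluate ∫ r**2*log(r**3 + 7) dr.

r**3*log(r**3 + 7)/3 - r**3/3 + 7*log(r**3 + 7)/3 + C

Let u = r**3 + 7, so du = (3*r**2) dr.
The integral becomes (1/3)·∫ log(u) du; integrate by parts with u′=log(u), dv′=du.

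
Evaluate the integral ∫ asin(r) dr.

r*asin(r) + sqrt(-r**2 + 1) + C

Use integration by parts with u = arcsin(r), dv = dr.
Then du = 1/sqrt(-r**2 + 1) dr.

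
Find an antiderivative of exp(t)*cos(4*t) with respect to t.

4*exp(t)*sin(4*t)/17 + exp(t)*cos(4*t)/17 + C

Let I denote the integral. Integrate by parts with u = cos(4*t), dv = exp(t) dt, so v = exp(t): I = exp(t)*cos(4*t) + 4·∫ exp(t)*sin(4*t) dt.
Apply parts again with u = sin(4*t), dv = exp(t) dt: ∫ exp(t)*sin(4*t) dt = exp(t)*sin(4*t) − 4·I. Substituting back brings back I: I = 4*exp(t)*sin(4*t) + exp(t)*cos(4*t) − 16·I.
Solving for I: (1 + 16)·I equals the remaining terms, so I = (1/17)·(4*exp(t)*sin(4*t) + exp(t)*cos(4*t)).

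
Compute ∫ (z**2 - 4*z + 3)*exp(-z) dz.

Use integration by parts with u = z**2 - 4*z + 3, dv = exp(-z) dz, so v = -exp(-z).
Apply parts 2 times (tabular method): alternate signs, differentiate u down to 0, integrate dv up.

(-z**2 + 2*z - 1)*exp(-z) + C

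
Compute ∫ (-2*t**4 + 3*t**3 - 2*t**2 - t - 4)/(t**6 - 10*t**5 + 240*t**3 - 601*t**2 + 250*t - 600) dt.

Factor the denominator: (t - 6)*(t - 5)*(t - 4)*(t + 5)*(t**2 + 1).
Partial-fraction decomposition: 2*(33*t + 13)/(8177*(t**2 + 1)) + 93/(1430*(t + 5)) - 20/(17*(t - 4)) + 467/(130*(t - 5)) - 1013/(407*(t - 6)).
Integrate each term; A/(t−a) gives A·log|t−a|; the (Bt+D)/(t²+p²) term gives a log and an atan.

-1013*log(t - 6)/407 + 467*log(t - 5)/130 - 20*log(t - 4)/17 + 93*log(t + 5)/1430 + 33*log(t**2 + 1)/8177 + 2*atan(t)/629 + C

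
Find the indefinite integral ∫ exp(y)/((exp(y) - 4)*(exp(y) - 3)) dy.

log(exp(y) - 4) - log(exp(y) - 3) + C

Let u = e^y, du = e^y dy.
The integral becomes ∫ du/((u-4)(u-3)); decompose into partial fractions.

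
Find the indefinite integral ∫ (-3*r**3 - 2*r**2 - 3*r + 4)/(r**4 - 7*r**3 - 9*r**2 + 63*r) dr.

4*log(r)/63 - 143*log(r - 7)/35 + 13*log(r - 3)/9 - 19*log(r + 3)/45 + C

Factor the denominator: r*(r - 7)*(r - 3)*(r + 3).
Partial-fraction decomposition: -19/(45*(r + 3)) + 13/(9*(r - 3)) - 143/(35*(r - 7)) + 4/(63*r).
Integrate each term: A/(r−a) contributes A·log|r−a|.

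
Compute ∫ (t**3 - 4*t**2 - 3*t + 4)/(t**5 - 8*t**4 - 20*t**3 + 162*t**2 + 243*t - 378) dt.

13*log(t - 7)/60 - 58*log(t - 6)/405 - log(t - 1)/240 - 449*log(t + 3)/6480 - 5/(36*t + 108) + C

Factor the denominator: (t - 7)*(t - 6)*(t - 1)*(t + 3)**2.
Partial-fraction decomposition: -449/(6480*(t + 3)) + 5/(36*(t + 3)**2) - 1/(240*(t - 1)) - 58/(405*(t - 6)) + 13/(60*(t - 7)).
Integrate each term; A/(t−a) gives A·log|t−a|; A/(t−a)² gives −A/(t−a).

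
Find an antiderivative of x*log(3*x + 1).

x**2*log(3*x + 1)/2 - x**2/4 + x/6 - log(3*x + 1)/18 + C

Use integration by parts with u = log(3*x + 1), dv = x dx.
Then du = 3/(3*x + 1) dx and v = x**2/2.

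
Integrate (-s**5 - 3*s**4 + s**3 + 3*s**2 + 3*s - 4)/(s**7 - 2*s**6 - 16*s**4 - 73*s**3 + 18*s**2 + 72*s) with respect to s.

-log(s)/18 - 209*log(s - 4)/1125 + log(s - 1)/180 + 7*log(s + 1)/100 - 11*log(s + 2)/234 + 1556*log(s**2 + 9)/14625 - 931*atan(s/3)/9750 + C

Factor the denominator: s*(s - 4)*(s - 1)*(s + 1)*(s + 2)*(s**2 + 9).
Partial-fraction decomposition: (6224*s - 8379)/(29250*(s**2 + 9)) - 11/(234*(s + 2)) + 7/(100*(s + 1)) + 1/(180*(s - 1)) - 209/(1125*(s - 4)) - 1/(18*s).
Integrate each term; A/(s−a) gives A·log|s−a|; the (Bs+D)/(s²+p²) term gives a log and an atan.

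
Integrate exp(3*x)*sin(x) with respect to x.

3*exp(3*x)*sin(x)/10 - exp(3*x)*cos(x)/10 + C

Let I denote the integral. Integrate by parts with u = sin(x), dv = exp(3*x) dx, so v = exp(3*x)/3: I = exp(3*x)*sin(x)/3 − (1/3)·∫ exp(3*x)*cos(x) dx.
Apply parts again with u = cos(x), dv = exp(3*x) dx: ∫ exp(3*x)*cos(x) dx = exp(3*x)*cos(x)/3 + (1/3)·I. Substituting back brings back I: I = exp(3*x)*sin(x)/3 - exp(3*x)*cos(x)/9 − (1/9)·I.
Solving for I: (1 + 1/9)·I equals the remaining terms, so I = (9/10)·(exp(3*x)*sin(x)/3 - exp(3*x)*cos(x)/9).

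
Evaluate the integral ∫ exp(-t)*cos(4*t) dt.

Let I denote the integral. Integrate by parts with u = cos(4*t), dv = exp(-t) dt, so v = -exp(-t): I = -exp(-t)*cos(4*t) − 4·∫ exp(-t)*sin(4*t) dt.
Apply parts again with u = sin(4*t), dv = exp(-t) dt: ∫ exp(-t)*sin(4*t) dt = -exp(-t)*sin(4*t) + 4·I. Substituting back brings back I: I = 4*exp(-t)*sin(4*t) - exp(-t)*cos(4*t) − 16·I.
Solving for I: (1 + 16)·I equals the remaining terms, so I = (1/17)·(4*exp(-t)*sin(4*t) - exp(-t)*cos(4*t)).

4*exp(-t)*sin(4*t)/17 - exp(-t)*cos(4*t)/17 + C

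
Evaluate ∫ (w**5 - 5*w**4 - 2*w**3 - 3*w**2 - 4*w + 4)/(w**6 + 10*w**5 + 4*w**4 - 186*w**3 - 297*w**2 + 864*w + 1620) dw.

-21493*log(w - 3)/777600 - 8*log(w + 2)/25 + 605*log(w + 3)/216 - 2017*log(w + 5)/128 + 3476*log(w + 6)/243 + 251/(2160*w - 6480) + C

Factor the denominator: (w - 3)**2*(w + 2)*(w + 3)*(w + 5)*(w + 6).
Partial-fraction decomposition: 3476/(243*(w + 6)) - 2017/(128*(w + 5)) + 605/(216*(w + 3)) - 8/(25*(w + 2)) - 21493/(777600*(w - 3)) - 251/(2160*(w - 3)**2).
Integrate each term; A/(w−a) gives A·log|w−a|; A/(w−a)² gives −A/(w−a).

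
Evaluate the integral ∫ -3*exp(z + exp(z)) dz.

Let u = exp(z), so du = (exp(z)) dz.
Rewriting, the integral becomes -3·∫ e^u du = -3·e^u.
Substituting back, u = exp(z).

-3*exp(exp(z)) + C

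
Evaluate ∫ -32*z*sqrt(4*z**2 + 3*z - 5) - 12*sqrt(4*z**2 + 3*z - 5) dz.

Let u = 4*z**2 + 3*z - 5, so du = (8*z + 3) dz.
Rewriting, the integral becomes -4·∫ √u du = -4·(2/3)u^(3/2).
Substituting back, u = 4*z**2 + 3*z - 5.

-8*(4*z**2 + 3*z - 5)**(3/2)/3 + C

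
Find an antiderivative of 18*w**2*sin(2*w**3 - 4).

Let u = 2*w**3 - 4, so du = (6*w**2) dw.
Rewriting, the integral becomes 3·∫ sin(u) du = 3·-cos(u).
Substituting back, u = 2*w**3 - 4.

-3*cos(2*w**3 - 4) + C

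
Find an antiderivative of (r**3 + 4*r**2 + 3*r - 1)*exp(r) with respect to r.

Use integration by parts with u = r**3 + 4*r**2 + 3*r - 1, dv = exp(r) dr, so v = exp(r).
Apply parts 3 times (tabular method): alternate signs, differentiate u down to 0, integrate dv up.

(r**3 + r**2 + r - 2)*exp(r) + C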